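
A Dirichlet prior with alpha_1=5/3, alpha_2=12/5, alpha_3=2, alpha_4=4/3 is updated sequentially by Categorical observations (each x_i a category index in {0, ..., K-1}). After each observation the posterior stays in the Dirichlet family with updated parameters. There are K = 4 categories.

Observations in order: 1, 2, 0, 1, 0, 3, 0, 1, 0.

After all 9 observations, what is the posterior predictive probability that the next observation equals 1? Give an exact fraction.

27/82

obs 1: x=1 → posterior Dirichlet(5/3, 17/5, 2, 4/3)
obs 2: x=2 → posterior Dirichlet(5/3, 17/5, 3, 4/3)
obs 3: x=0 → posterior Dirichlet(8/3, 17/5, 3, 4/3)
obs 4: x=1 → posterior Dirichlet(8/3, 22/5, 3, 4/3)
obs 5: x=0 → posterior Dirichlet(11/3, 22/5, 3, 4/3)
obs 6: x=3 → posterior Dirichlet(11/3, 22/5, 3, 7/3)
obs 7: x=0 → posterior Dirichlet(14/3, 22/5, 3, 7/3)
obs 8: x=1 → posterior Dirichlet(14/3, 27/5, 3, 7/3)
obs 9: x=0 → posterior Dirichlet(17/3, 27/5, 3, 7/3)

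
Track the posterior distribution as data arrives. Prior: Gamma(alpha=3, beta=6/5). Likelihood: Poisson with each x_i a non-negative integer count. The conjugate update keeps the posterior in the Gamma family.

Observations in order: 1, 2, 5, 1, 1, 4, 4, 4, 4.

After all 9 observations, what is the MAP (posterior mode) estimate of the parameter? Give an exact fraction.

140/51

obs 1: x=1 → posterior Gamma(4, 11/5)
obs 2: x=2 → posterior Gamma(6, 16/5)
obs 3: x=5 → posterior Gamma(11, 21/5)
obs 4: x=1 → posterior Gamma(12, 26/5)
obs 5: x=1 → posterior Gamma(13, 31/5)
obs 6: x=4 → posterior Gamma(17, 36/5)
obs 7: x=4 → posterior Gamma(21, 41/5)
obs 8: x=4 → posterior Gamma(25, 46/5)
obs 9: x=4 → posterior Gamma(29, 51/5)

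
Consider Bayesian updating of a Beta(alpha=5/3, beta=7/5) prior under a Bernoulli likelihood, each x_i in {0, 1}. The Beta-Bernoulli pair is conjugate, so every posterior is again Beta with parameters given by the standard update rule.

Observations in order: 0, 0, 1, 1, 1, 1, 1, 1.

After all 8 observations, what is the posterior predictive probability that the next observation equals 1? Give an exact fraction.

115/166

obs 1: x=0 → posterior Beta(5/3, 12/5)
obs 2: x=0 → posterior Beta(5/3, 17/5)
obs 3: x=1 → posterior Beta(8/3, 17/5)
obs 4: x=1 → posterior Beta(11/3, 17/5)
obs 5: x=1 → posterior Beta(14/3, 17/5)
obs 6: x=1 → posterior Beta(17/3, 17/5)
obs 7: x=1 → posterior Beta(20/3, 17/5)
obs 8: x=1 → posterior Beta(23/3, 17/5)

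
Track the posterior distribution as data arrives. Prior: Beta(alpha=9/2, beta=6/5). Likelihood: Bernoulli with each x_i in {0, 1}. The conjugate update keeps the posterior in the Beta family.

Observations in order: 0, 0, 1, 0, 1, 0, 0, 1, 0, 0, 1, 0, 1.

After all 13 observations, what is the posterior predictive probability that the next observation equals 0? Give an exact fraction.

92/187

obs 1: x=0 → posterior Beta(9/2, 11/5)
obs 2: x=0 → posterior Beta(9/2, 16/5)
obs 3: x=1 → posterior Beta(11/2, 16/5)
obs 4: x=0 → posterior Beta(11/2, 21/5)
obs 5: x=1 → posterior Beta(13/2, 21/5)
obs 6: x=0 → posterior Beta(13/2, 26/5)
obs 7: x=0 → posterior Beta(13/2, 31/5)
obs 8: x=1 → posterior Beta(15/2, 31/5)
obs 9: x=0 → posterior Beta(15/2, 36/5)
obs 10: x=0 → posterior Beta(15/2, 41/5)
obs 11: x=1 → posterior Beta(17/2, 41/5)
obs 12: x=0 → posterior Beta(17/2, 46/5)
obs 13: x=1 → posterior Beta(19/2, 46/5)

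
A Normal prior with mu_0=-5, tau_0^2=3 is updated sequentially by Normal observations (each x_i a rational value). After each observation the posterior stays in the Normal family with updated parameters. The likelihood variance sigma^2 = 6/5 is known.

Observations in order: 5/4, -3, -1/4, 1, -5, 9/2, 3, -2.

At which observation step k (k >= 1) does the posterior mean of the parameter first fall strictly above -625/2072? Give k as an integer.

obs 1: x=5/4 → posterior Normal(-15/28, 6/7)
obs 2: x=-3 → posterior Normal(-25/16, 1/2)
obs 3: x=-1/4 → posterior Normal(-20/17, 6/17)
obs 4: x=1 → posterior Normal(-15/22, 3/11)
obs 5: x=-5 → posterior Normal(-40/27, 2/9)
obs 6: x=9/2 → posterior Normal(-35/64, 3/16)
obs 7: x=3 → posterior Normal(-5/74, 6/37)
obs 8: x=-2 → posterior Normal(-25/84, 1/7)

k = 7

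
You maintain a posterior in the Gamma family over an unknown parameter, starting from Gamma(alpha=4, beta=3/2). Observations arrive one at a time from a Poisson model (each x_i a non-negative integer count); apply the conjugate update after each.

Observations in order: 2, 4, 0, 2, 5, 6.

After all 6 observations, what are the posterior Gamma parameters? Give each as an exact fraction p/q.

alpha=23, beta=15/2

obs 1: x=2 → posterior Gamma(6, 5/2)
obs 2: x=4 → posterior Gamma(10, 7/2)
obs 3: x=0 → posterior Gamma(10, 9/2)
obs 4: x=2 → posterior Gamma(12, 11/2)
obs 5: x=5 → posterior Gamma(17, 13/2)
obs 6: x=6 → posterior Gamma(23, 15/2)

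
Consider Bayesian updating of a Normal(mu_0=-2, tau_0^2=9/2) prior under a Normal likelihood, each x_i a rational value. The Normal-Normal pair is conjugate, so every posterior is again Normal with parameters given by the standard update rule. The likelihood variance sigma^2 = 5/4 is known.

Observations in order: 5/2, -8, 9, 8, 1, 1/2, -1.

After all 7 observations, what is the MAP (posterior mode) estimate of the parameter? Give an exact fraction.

206/131

obs 1: x=5/2 → posterior Normal(35/23, 45/46)
obs 2: x=-8 → posterior Normal(-109/41, 45/82)
obs 3: x=9 → posterior Normal(53/59, 45/118)
obs 4: x=8 → posterior Normal(197/77, 45/154)
obs 5: x=1 → posterior Normal(43/19, 9/38)
obs 6: x=1/2 → posterior Normal(224/113, 45/226)
obs 7: x=-1 → posterior Normal(206/131, 45/262)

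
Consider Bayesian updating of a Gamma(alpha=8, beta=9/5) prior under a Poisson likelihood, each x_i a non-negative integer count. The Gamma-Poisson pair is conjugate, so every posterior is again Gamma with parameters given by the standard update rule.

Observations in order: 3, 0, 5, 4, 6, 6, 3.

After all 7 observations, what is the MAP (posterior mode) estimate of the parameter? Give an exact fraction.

obs 1: x=3 → posterior Gamma(11, 14/5)
obs 2: x=0 → posterior Gamma(11, 19/5)
obs 3: x=5 → posterior Gamma(16, 24/5)
obs 4: x=4 → posterior Gamma(20, 29/5)
obs 5: x=6 → posterior Gamma(26, 34/5)
obs 6: x=6 → posterior Gamma(32, 39/5)
obs 7: x=3 → posterior Gamma(35, 44/5)

85/22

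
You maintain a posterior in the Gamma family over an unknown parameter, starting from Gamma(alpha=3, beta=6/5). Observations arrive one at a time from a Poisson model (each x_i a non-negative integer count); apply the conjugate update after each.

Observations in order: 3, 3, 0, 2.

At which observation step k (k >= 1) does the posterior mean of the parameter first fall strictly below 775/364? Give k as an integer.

obs 1: x=3 → posterior Gamma(6, 11/5)
obs 2: x=3 → posterior Gamma(9, 16/5)
obs 3: x=0 → posterior Gamma(9, 21/5)
obs 4: x=2 → posterior Gamma(11, 26/5)

k = 4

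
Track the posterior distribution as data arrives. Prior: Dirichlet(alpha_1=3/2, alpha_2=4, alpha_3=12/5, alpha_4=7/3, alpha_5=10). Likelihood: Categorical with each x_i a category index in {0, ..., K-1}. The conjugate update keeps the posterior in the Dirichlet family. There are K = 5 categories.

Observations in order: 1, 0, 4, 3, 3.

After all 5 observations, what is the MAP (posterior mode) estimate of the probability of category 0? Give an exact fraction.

obs 1: x=1 → posterior Dirichlet(3/2, 5, 12/5, 7/3, 10)
obs 2: x=0 → posterior Dirichlet(5/2, 5, 12/5, 7/3, 10)
obs 3: x=4 → posterior Dirichlet(5/2, 5, 12/5, 7/3, 11)
obs 4: x=3 → posterior Dirichlet(5/2, 5, 12/5, 10/3, 11)
obs 5: x=3 → posterior Dirichlet(5/2, 5, 12/5, 13/3, 11)

45/607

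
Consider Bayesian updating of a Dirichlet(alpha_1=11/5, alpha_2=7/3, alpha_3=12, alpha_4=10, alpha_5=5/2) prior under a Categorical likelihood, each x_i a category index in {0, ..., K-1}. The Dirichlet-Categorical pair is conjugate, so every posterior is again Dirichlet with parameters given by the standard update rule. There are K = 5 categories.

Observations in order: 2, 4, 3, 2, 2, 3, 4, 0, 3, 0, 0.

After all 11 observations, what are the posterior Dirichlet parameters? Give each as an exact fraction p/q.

alpha_1=26/5, alpha_2=7/3, alpha_3=15, alpha_4=13, alpha_5=9/2

obs 1: x=2 → posterior Dirichlet(11/5, 7/3, 13, 10, 5/2)
obs 2: x=4 → posterior Dirichlet(11/5, 7/3, 13, 10, 7/2)
obs 3: x=3 → posterior Dirichlet(11/5, 7/3, 13, 11, 7/2)
obs 4: x=2 → posterior Dirichlet(11/5, 7/3, 14, 11, 7/2)
obs 5: x=2 → posterior Dirichlet(11/5, 7/3, 15, 11, 7/2)
obs 6: x=3 → posterior Dirichlet(11/5, 7/3, 15, 12, 7/2)
obs 7: x=4 → posterior Dirichlet(11/5, 7/3, 15, 12, 9/2)
obs 8: x=0 → posterior Dirichlet(16/5, 7/3, 15, 12, 9/2)
obs 9: x=3 → posterior Dirichlet(16/5, 7/3, 15, 13, 9/2)
obs 10: x=0 → posterior Dirichlet(21/5, 7/3, 15, 13, 9/2)
obs 11: x=0 → posterior Dirichlet(26/5, 7/3, 15, 13, 9/2)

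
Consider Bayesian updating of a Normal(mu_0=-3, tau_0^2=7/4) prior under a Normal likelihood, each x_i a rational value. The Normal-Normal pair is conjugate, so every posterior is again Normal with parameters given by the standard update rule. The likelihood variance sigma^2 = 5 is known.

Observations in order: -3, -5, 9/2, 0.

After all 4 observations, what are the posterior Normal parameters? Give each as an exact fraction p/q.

obs 1: x=-3 → posterior Normal(-3, 35/27)
obs 2: x=-5 → posterior Normal(-58/17, 35/34)
obs 3: x=9/2 → posterior Normal(-169/82, 35/41)
obs 4: x=0 → posterior Normal(-169/96, 35/48)

mu_0=-169/96, tau_0^2=35/48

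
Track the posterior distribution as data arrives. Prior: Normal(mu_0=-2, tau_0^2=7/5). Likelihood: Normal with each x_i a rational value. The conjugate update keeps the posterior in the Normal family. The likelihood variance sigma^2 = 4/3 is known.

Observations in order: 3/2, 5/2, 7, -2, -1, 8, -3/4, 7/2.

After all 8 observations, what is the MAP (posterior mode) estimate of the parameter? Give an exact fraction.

obs 1: x=3/2 → posterior Normal(-17/82, 28/41)
obs 2: x=5/2 → posterior Normal(22/31, 14/31)
obs 3: x=7 → posterior Normal(191/83, 28/83)
obs 4: x=-2 → posterior Normal(149/104, 7/26)
obs 5: x=-1 → posterior Normal(128/125, 28/125)
obs 6: x=8 → posterior Normal(148/73, 14/73)
obs 7: x=-3/4 → posterior Normal(1121/668, 28/167)
obs 8: x=7/2 → posterior Normal(1415/752, 7/47)

1415/752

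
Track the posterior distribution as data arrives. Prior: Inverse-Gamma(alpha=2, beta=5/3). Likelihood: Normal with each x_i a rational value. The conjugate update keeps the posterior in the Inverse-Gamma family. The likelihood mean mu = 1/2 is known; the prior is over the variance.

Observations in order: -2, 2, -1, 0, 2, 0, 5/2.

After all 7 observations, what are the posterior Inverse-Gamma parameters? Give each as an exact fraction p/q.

alpha=11/2, beta=125/12

obs 1: x=-2 → posterior Inverse-Gamma(5/2, 115/24)
obs 2: x=2 → posterior Inverse-Gamma(3, 71/12)
obs 3: x=-1 → posterior Inverse-Gamma(7/2, 169/24)
obs 4: x=0 → posterior Inverse-Gamma(4, 43/6)
obs 5: x=2 → posterior Inverse-Gamma(9/2, 199/24)
obs 6: x=0 → posterior Inverse-Gamma(5, 101/12)
obs 7: x=5/2 → posterior Inverse-Gamma(11/2, 125/12)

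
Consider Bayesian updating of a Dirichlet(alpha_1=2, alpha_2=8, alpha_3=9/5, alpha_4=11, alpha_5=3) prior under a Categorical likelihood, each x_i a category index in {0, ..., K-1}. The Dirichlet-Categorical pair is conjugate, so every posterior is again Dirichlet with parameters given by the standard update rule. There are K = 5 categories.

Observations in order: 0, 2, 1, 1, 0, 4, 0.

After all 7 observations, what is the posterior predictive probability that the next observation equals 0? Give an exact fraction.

25/164

obs 1: x=0 → posterior Dirichlet(3, 8, 9/5, 11, 3)
obs 2: x=2 → posterior Dirichlet(3, 8, 14/5, 11, 3)
obs 3: x=1 → posterior Dirichlet(3, 9, 14/5, 11, 3)
obs 4: x=1 → posterior Dirichlet(3, 10, 14/5, 11, 3)
obs 5: x=0 → posterior Dirichlet(4, 10, 14/5, 11, 3)
obs 6: x=4 → posterior Dirichlet(4, 10, 14/5, 11, 4)
obs 7: x=0 → posterior Dirichlet(5, 10, 14/5, 11, 4)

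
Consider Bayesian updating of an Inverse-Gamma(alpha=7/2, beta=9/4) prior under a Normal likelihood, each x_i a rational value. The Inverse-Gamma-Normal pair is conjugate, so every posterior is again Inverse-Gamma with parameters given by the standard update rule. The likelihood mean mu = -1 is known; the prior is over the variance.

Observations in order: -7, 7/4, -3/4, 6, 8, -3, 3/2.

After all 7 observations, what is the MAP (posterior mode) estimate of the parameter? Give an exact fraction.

1507/128

obs 1: x=-7 → posterior Inverse-Gamma(4, 81/4)
obs 2: x=7/4 → posterior Inverse-Gamma(9/2, 769/32)
obs 3: x=-3/4 → posterior Inverse-Gamma(5, 385/16)
obs 4: x=6 → posterior Inverse-Gamma(11/2, 777/16)
obs 5: x=8 → posterior Inverse-Gamma(6, 1425/16)
obs 6: x=-3 → posterior Inverse-Gamma(13/2, 1457/16)
obs 7: x=3/2 → posterior Inverse-Gamma(7, 1507/16)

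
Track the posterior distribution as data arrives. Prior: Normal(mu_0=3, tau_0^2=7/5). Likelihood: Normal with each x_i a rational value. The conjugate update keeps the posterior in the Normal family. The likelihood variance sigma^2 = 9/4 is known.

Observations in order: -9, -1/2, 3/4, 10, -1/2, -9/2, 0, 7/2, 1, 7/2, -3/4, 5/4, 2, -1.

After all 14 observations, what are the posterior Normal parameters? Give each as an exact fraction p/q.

obs 1: x=-9 → posterior Normal(-117/73, 63/73)
obs 2: x=-1/2 → posterior Normal(-131/101, 63/101)
obs 3: x=3/4 → posterior Normal(-110/129, 21/43)
obs 4: x=10 → posterior Normal(170/157, 63/157)
obs 5: x=-1/2 → posterior Normal(156/185, 63/185)
obs 6: x=-9/2 → posterior Normal(10/71, 21/71)
obs 7: x=0 → posterior Normal(30/241, 63/241)
obs 8: x=7/2 → posterior Normal(128/269, 63/269)
obs 9: x=1 → posterior Normal(52/99, 7/33)
obs 10: x=7/2 → posterior Normal(254/325, 63/325)
obs 11: x=-3/4 → posterior Normal(233/353, 63/353)
obs 12: x=5/4 → posterior Normal(268/381, 21/127)
obs 13: x=2 → posterior Normal(324/409, 63/409)
obs 14: x=-1 → posterior Normal(296/437, 63/437)

mu_0=296/437, tau_0^2=63/437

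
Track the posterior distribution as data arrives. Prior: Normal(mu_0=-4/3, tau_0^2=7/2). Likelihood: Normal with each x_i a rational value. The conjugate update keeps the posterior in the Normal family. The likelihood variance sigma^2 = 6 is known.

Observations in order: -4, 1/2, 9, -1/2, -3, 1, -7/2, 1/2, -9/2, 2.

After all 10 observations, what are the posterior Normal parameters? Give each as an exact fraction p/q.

mu_0=-67/164, tau_0^2=21/41

obs 1: x=-4 → posterior Normal(-44/19, 42/19)
obs 2: x=1/2 → posterior Normal(-81/52, 21/13)
obs 3: x=9 → posterior Normal(15/22, 14/11)
obs 4: x=-1/2 → posterior Normal(19/40, 21/20)
obs 5: x=-3 → posterior Normal(-2/47, 42/47)
obs 6: x=1 → posterior Normal(5/54, 7/9)
obs 7: x=-7/2 → posterior Normal(-39/122, 42/61)
obs 8: x=1/2 → posterior Normal(-4/17, 21/34)
obs 9: x=-9/2 → posterior Normal(-19/30, 14/25)
obs 10: x=2 → posterior Normal(-67/164, 21/41)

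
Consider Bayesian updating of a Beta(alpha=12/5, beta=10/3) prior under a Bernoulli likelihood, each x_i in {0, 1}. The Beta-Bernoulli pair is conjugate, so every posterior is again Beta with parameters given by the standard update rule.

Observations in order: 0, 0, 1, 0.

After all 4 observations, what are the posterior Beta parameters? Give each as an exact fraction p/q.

obs 1: x=0 → posterior Beta(12/5, 13/3)
obs 2: x=0 → posterior Beta(12/5, 16/3)
obs 3: x=1 → posterior Beta(17/5, 16/3)
obs 4: x=0 → posterior Beta(17/5, 19/3)

alpha=17/5, beta=19/3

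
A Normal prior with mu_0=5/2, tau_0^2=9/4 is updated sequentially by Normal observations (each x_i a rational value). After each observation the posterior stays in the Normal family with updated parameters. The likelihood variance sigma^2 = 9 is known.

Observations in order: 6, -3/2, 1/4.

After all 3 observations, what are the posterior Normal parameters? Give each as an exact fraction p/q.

mu_0=59/28, tau_0^2=9/7

obs 1: x=6 → posterior Normal(16/5, 9/5)
obs 2: x=-3/2 → posterior Normal(29/12, 3/2)
obs 3: x=1/4 → posterior Normal(59/28, 9/7)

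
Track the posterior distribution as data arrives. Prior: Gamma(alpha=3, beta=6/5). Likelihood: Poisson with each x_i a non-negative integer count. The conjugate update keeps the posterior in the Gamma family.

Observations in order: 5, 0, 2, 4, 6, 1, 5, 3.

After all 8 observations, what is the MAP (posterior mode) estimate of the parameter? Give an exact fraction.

obs 1: x=5 → posterior Gamma(8, 11/5)
obs 2: x=0 → posterior Gamma(8, 16/5)
obs 3: x=2 → posterior Gamma(10, 21/5)
obs 4: x=4 → posterior Gamma(14, 26/5)
obs 5: x=6 → posterior Gamma(20, 31/5)
obs 6: x=1 → posterior Gamma(21, 36/5)
obs 7: x=5 → posterior Gamma(26, 41/5)
obs 8: x=3 → posterior Gamma(29, 46/5)

70/23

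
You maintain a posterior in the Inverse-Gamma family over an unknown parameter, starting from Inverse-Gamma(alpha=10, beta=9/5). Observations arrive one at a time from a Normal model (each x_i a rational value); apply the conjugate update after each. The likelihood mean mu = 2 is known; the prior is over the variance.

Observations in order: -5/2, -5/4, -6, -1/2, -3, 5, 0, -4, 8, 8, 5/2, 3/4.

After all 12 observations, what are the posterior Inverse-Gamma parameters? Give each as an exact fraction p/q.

obs 1: x=-5/2 → posterior Inverse-Gamma(21/2, 477/40)
obs 2: x=-5/4 → posterior Inverse-Gamma(11, 2753/160)
obs 3: x=-6 → posterior Inverse-Gamma(23/2, 7873/160)
obs 4: x=-1/2 → posterior Inverse-Gamma(12, 8373/160)
obs 5: x=-3 → posterior Inverse-Gamma(25/2, 10373/160)
obs 6: x=5 → posterior Inverse-Gamma(13, 11093/160)
obs 7: x=0 → posterior Inverse-Gamma(27/2, 11413/160)
obs 8: x=-4 → posterior Inverse-Gamma(14, 14293/160)
obs 9: x=8 → posterior Inverse-Gamma(29/2, 17173/160)
obs 10: x=8 → posterior Inverse-Gamma(15, 20053/160)
obs 11: x=5/2 → posterior Inverse-Gamma(31/2, 20073/160)
obs 12: x=3/4 → posterior Inverse-Gamma(16, 10099/80)

alpha=16, beta=10099/80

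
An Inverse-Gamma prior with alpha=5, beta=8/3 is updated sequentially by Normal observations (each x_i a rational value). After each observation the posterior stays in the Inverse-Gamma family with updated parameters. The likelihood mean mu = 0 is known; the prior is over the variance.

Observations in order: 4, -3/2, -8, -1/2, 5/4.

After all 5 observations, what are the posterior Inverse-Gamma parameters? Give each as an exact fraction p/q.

obs 1: x=4 → posterior Inverse-Gamma(11/2, 32/3)
obs 2: x=-3/2 → posterior Inverse-Gamma(6, 283/24)
obs 3: x=-8 → posterior Inverse-Gamma(13/2, 1051/24)
obs 4: x=-1/2 → posterior Inverse-Gamma(7, 527/12)
obs 5: x=5/4 → posterior Inverse-Gamma(15/2, 4291/96)

alpha=15/2, beta=4291/96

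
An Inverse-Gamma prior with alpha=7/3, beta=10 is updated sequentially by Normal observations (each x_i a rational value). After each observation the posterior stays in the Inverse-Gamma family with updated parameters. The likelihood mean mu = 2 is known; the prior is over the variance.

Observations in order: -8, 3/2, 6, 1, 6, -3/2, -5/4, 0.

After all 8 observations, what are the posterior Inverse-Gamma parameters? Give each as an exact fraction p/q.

alpha=19/3, beta=2881/32

obs 1: x=-8 → posterior Inverse-Gamma(17/6, 60)
obs 2: x=3/2 → posterior Inverse-Gamma(10/3, 481/8)
obs 3: x=6 → posterior Inverse-Gamma(23/6, 545/8)
obs 4: x=1 → posterior Inverse-Gamma(13/3, 549/8)
obs 5: x=6 → posterior Inverse-Gamma(29/6, 613/8)
obs 6: x=-3/2 → posterior Inverse-Gamma(16/3, 331/4)
obs 7: x=-5/4 → posterior Inverse-Gamma(35/6, 2817/32)
obs 8: x=0 → posterior Inverse-Gamma(19/3, 2881/32)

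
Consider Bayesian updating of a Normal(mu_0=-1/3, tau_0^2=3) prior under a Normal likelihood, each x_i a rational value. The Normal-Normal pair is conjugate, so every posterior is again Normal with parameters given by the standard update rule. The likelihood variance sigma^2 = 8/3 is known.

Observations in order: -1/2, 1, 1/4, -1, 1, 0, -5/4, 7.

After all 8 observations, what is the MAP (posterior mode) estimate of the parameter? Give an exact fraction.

obs 1: x=-1/2 → posterior Normal(-43/102, 24/17)
obs 2: x=1 → posterior Normal(11/156, 12/13)
obs 3: x=1/4 → posterior Normal(7/60, 24/35)
obs 4: x=-1 → posterior Normal(-59/528, 6/11)
obs 5: x=1 → posterior Normal(49/636, 24/53)
obs 6: x=0 → posterior Normal(49/744, 12/31)
obs 7: x=-5/4 → posterior Normal(-43/426, 24/71)
obs 8: x=7 → posterior Normal(67/96, 3/10)

67/96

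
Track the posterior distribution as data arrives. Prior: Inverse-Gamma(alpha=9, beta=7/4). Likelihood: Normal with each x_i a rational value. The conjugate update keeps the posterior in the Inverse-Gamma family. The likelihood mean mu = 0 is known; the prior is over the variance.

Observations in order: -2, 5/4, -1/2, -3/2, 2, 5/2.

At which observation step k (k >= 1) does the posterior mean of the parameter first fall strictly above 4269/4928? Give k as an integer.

k = 6

obs 1: x=-2 → posterior Inverse-Gamma(19/2, 15/4)
obs 2: x=5/4 → posterior Inverse-Gamma(10, 145/32)
obs 3: x=-1/2 → posterior Inverse-Gamma(21/2, 149/32)
obs 4: x=-3/2 → posterior Inverse-Gamma(11, 185/32)
obs 5: x=2 → posterior Inverse-Gamma(23/2, 249/32)
obs 6: x=5/2 → posterior Inverse-Gamma(12, 349/32)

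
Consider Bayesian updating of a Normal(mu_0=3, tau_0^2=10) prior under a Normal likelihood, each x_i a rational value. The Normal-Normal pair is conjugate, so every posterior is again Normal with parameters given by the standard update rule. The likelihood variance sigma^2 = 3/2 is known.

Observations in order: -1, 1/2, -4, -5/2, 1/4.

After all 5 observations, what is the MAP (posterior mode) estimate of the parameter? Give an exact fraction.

-126/103

obs 1: x=-1 → posterior Normal(-11/23, 30/23)
obs 2: x=1/2 → posterior Normal(-1/43, 30/43)
obs 3: x=-4 → posterior Normal(-9/7, 10/21)
obs 4: x=-5/2 → posterior Normal(-131/83, 30/83)
obs 5: x=1/4 → posterior Normal(-126/103, 30/103)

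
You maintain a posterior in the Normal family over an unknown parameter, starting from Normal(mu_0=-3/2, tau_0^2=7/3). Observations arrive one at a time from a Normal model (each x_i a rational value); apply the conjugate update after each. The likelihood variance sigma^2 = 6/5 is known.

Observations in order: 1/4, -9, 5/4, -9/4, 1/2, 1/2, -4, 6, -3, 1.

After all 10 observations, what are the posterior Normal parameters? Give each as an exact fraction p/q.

mu_0=-1333/1472, tau_0^2=21/184

obs 1: x=1/4 → posterior Normal(-73/212, 42/53)
obs 2: x=-9 → posterior Normal(-1333/352, 21/44)
obs 3: x=5/4 → posterior Normal(-193/82, 14/41)
obs 4: x=-9/4 → posterior Normal(-1473/632, 21/79)
obs 5: x=1/2 → posterior Normal(-1403/772, 42/193)
obs 6: x=1/2 → posterior Normal(-1333/912, 7/38)
obs 7: x=-4 → posterior Normal(-1893/1052, 42/263)
obs 8: x=6 → posterior Normal(-1053/1192, 21/149)
obs 9: x=-3 → posterior Normal(-491/444, 14/111)
obs 10: x=1 → posterior Normal(-1333/1472, 21/184)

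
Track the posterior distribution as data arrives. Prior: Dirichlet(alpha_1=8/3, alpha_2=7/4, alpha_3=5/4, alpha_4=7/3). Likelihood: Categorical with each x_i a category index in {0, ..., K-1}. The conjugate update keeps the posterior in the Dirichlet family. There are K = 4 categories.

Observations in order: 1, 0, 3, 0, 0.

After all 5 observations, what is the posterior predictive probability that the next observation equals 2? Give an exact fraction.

5/52

obs 1: x=1 → posterior Dirichlet(8/3, 11/4, 5/4, 7/3)
obs 2: x=0 → posterior Dirichlet(11/3, 11/4, 5/4, 7/3)
obs 3: x=3 → posterior Dirichlet(11/3, 11/4, 5/4, 10/3)
obs 4: x=0 → posterior Dirichlet(14/3, 11/4, 5/4, 10/3)
obs 5: x=0 → posterior Dirichlet(17/3, 11/4, 5/4, 10/3)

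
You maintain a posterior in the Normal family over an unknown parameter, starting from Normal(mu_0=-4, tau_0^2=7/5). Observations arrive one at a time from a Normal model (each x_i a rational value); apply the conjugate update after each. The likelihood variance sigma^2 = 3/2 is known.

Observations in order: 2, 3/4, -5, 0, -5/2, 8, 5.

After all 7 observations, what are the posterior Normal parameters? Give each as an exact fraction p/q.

obs 1: x=2 → posterior Normal(-32/29, 21/29)
obs 2: x=3/4 → posterior Normal(-1/2, 21/43)
obs 3: x=-5 → posterior Normal(-61/38, 7/19)
obs 4: x=0 → posterior Normal(-183/142, 21/71)
obs 5: x=-5/2 → posterior Normal(-253/170, 21/85)
obs 6: x=8 → posterior Normal(-29/198, 7/33)
obs 7: x=5 → posterior Normal(111/226, 21/113)

mu_0=111/226, tau_0^2=21/113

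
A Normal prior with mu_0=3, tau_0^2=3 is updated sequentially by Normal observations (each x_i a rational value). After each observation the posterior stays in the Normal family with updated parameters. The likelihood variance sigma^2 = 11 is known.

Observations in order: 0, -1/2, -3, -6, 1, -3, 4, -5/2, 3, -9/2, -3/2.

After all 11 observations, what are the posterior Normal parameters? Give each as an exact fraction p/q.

mu_0=-3/22, tau_0^2=3/4

obs 1: x=0 → posterior Normal(33/14, 33/14)
obs 2: x=-1/2 → posterior Normal(63/34, 33/17)
obs 3: x=-3 → posterior Normal(9/8, 33/20)
obs 4: x=-6 → posterior Normal(9/46, 33/23)
obs 5: x=1 → posterior Normal(15/52, 33/26)
obs 6: x=-3 → posterior Normal(-3/58, 33/29)
obs 7: x=4 → posterior Normal(21/64, 33/32)
obs 8: x=-5/2 → posterior Normal(3/35, 33/35)
obs 9: x=3 → posterior Normal(6/19, 33/38)
obs 10: x=-9/2 → posterior Normal(-3/82, 33/41)
obs 11: x=-3/2 → posterior Normal(-3/22, 3/4)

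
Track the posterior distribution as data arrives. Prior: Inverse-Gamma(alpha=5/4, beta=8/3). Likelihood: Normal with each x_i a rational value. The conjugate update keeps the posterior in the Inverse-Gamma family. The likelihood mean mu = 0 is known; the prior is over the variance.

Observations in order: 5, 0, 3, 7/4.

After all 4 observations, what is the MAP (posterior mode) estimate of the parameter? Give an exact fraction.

2035/408

obs 1: x=5 → posterior Inverse-Gamma(7/4, 91/6)
obs 2: x=0 → posterior Inverse-Gamma(9/4, 91/6)
obs 3: x=3 → posterior Inverse-Gamma(11/4, 59/3)
obs 4: x=7/4 → posterior Inverse-Gamma(13/4, 2035/96)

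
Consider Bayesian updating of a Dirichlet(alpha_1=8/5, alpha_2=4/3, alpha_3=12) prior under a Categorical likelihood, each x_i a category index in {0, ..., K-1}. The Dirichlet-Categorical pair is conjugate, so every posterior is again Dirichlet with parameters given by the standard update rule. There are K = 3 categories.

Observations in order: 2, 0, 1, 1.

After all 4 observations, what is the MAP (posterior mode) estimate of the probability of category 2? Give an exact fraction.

180/239

obs 1: x=2 → posterior Dirichlet(8/5, 4/3, 13)
obs 2: x=0 → posterior Dirichlet(13/5, 4/3, 13)
obs 3: x=1 → posterior Dirichlet(13/5, 7/3, 13)
obs 4: x=1 → posterior Dirichlet(13/5, 10/3, 13)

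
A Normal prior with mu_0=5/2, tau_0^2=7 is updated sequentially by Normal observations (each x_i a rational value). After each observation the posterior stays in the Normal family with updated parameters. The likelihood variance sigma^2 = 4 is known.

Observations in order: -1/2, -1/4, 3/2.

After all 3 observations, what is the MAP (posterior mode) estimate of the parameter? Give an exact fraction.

61/100

obs 1: x=-1/2 → posterior Normal(13/22, 28/11)
obs 2: x=-1/4 → posterior Normal(19/72, 14/9)
obs 3: x=3/2 → posterior Normal(61/100, 28/25)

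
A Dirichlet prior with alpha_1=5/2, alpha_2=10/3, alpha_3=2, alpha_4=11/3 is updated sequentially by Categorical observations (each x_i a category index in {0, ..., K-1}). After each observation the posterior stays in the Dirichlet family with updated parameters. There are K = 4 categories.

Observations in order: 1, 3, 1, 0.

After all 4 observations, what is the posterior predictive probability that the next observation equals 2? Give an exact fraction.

4/31

obs 1: x=1 → posterior Dirichlet(5/2, 13/3, 2, 11/3)
obs 2: x=3 → posterior Dirichlet(5/2, 13/3, 2, 14/3)
obs 3: x=1 → posterior Dirichlet(5/2, 16/3, 2, 14/3)
obs 4: x=0 → posterior Dirichlet(7/2, 16/3, 2, 14/3)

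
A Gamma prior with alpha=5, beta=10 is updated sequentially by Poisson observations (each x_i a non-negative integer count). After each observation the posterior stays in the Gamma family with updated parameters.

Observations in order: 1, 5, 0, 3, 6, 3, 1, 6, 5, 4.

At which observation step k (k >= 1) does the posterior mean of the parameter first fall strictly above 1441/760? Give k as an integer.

k = 10

obs 1: x=1 → posterior Gamma(6, 11)
obs 2: x=5 → posterior Gamma(11, 12)
obs 3: x=0 → posterior Gamma(11, 13)
obs 4: x=3 → posterior Gamma(14, 14)
obs 5: x=6 → posterior Gamma(20, 15)
obs 6: x=3 → posterior Gamma(23, 16)
obs 7: x=1 → posterior Gamma(24, 17)
obs 8: x=6 → posterior Gamma(30, 18)
obs 9: x=5 → posterior Gamma(35, 19)
obs 10: x=4 → posterior Gamma(39, 20)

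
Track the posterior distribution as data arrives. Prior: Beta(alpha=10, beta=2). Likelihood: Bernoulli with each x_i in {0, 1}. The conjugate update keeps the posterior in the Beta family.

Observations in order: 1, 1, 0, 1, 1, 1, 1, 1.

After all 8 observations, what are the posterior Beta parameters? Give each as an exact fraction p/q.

obs 1: x=1 → posterior Beta(11, 2)
obs 2: x=1 → posterior Beta(12, 2)
obs 3: x=0 → posterior Beta(12, 3)
obs 4: x=1 → posterior Beta(13, 3)
obs 5: x=1 → posterior Beta(14, 3)
obs 6: x=1 → posterior Beta(15, 3)
obs 7: x=1 → posterior Beta(16, 3)
obs 8: x=1 → posterior Beta(17, 3)

alpha=17, beta=3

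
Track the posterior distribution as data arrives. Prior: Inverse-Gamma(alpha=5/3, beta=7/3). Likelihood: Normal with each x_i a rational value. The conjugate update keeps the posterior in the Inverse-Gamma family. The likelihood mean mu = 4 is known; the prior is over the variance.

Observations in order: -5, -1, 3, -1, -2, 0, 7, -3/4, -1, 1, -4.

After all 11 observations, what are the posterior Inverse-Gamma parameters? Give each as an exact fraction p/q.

obs 1: x=-5 → posterior Inverse-Gamma(13/6, 257/6)
obs 2: x=-1 → posterior Inverse-Gamma(8/3, 166/3)
obs 3: x=3 → posterior Inverse-Gamma(19/6, 335/6)
obs 4: x=-1 → posterior Inverse-Gamma(11/3, 205/3)
obs 5: x=-2 → posterior Inverse-Gamma(25/6, 259/3)
obs 6: x=0 → posterior Inverse-Gamma(14/3, 283/3)
obs 7: x=7 → posterior Inverse-Gamma(31/6, 593/6)
obs 8: x=-3/4 → posterior Inverse-Gamma(17/3, 10571/96)
obs 9: x=-1 → posterior Inverse-Gamma(37/6, 11771/96)
obs 10: x=1 → posterior Inverse-Gamma(20/3, 12203/96)
obs 11: x=-4 → posterior Inverse-Gamma(43/6, 15275/96)

alpha=43/6, beta=15275/96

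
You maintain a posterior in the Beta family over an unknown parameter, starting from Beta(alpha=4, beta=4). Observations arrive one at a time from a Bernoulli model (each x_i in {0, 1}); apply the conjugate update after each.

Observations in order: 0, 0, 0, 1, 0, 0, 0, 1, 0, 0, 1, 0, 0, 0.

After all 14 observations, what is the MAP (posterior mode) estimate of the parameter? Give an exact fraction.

obs 1: x=0 → posterior Beta(4, 5)
obs 2: x=0 → posterior Beta(4, 6)
obs 3: x=0 → posterior Beta(4, 7)
obs 4: x=1 → posterior Beta(5, 7)
obs 5: x=0 → posterior Beta(5, 8)
obs 6: x=0 → posterior Beta(5, 9)
obs 7: x=0 → posterior Beta(5, 10)
obs 8: x=1 → posterior Beta(6, 10)
obs 9: x=0 → posterior Beta(6, 11)
obs 10: x=0 → posterior Beta(6, 12)
obs 11: x=1 → posterior Beta(7, 12)
obs 12: x=0 → posterior Beta(7, 13)
obs 13: x=0 → posterior Beta(7, 14)
obs 14: x=0 → posterior Beta(7, 15)

3/10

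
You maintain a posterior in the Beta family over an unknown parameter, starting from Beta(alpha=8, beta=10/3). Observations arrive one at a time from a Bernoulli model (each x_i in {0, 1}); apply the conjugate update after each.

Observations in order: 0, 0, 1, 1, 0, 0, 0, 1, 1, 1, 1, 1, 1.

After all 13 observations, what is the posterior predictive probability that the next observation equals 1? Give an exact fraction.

obs 1: x=0 → posterior Beta(8, 13/3)
obs 2: x=0 → posterior Beta(8, 16/3)
obs 3: x=1 → posterior Beta(9, 16/3)
obs 4: x=1 → posterior Beta(10, 16/3)
obs 5: x=0 → posterior Beta(10, 19/3)
obs 6: x=0 → posterior Beta(10, 22/3)
obs 7: x=0 → posterior Beta(10, 25/3)
obs 8: x=1 → posterior Beta(11, 25/3)
obs 9: x=1 → posterior Beta(12, 25/3)
obs 10: x=1 → posterior Beta(13, 25/3)
obs 11: x=1 → posterior Beta(14, 25/3)
obs 12: x=1 → posterior Beta(15, 25/3)
obs 13: x=1 → posterior Beta(16, 25/3)

48/73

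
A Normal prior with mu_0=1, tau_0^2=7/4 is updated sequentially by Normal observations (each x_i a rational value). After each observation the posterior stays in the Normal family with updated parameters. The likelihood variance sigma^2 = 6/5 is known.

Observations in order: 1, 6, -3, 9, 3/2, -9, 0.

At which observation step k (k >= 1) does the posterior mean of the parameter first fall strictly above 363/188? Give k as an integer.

k = 2

obs 1: x=1 → posterior Normal(1, 42/59)
obs 2: x=6 → posterior Normal(269/94, 21/47)
obs 3: x=-3 → posterior Normal(164/129, 14/43)
obs 4: x=9 → posterior Normal(479/164, 21/82)
obs 5: x=3/2 → posterior Normal(1063/398, 42/199)
obs 6: x=-9 → posterior Normal(433/468, 7/39)
obs 7: x=0 → posterior Normal(433/538, 42/269)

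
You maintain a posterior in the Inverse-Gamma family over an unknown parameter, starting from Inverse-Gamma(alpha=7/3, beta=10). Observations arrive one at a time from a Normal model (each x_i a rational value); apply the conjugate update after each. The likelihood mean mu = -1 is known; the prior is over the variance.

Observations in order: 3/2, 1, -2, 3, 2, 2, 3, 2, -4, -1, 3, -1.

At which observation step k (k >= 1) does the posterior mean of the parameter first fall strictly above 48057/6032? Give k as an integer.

obs 1: x=3/2 → posterior Inverse-Gamma(17/6, 105/8)
obs 2: x=1 → posterior Inverse-Gamma(10/3, 121/8)
obs 3: x=-2 → posterior Inverse-Gamma(23/6, 125/8)
obs 4: x=3 → posterior Inverse-Gamma(13/3, 189/8)
obs 5: x=2 → posterior Inverse-Gamma(29/6, 225/8)
obs 6: x=2 → posterior Inverse-Gamma(16/3, 261/8)
obs 7: x=3 → posterior Inverse-Gamma(35/6, 325/8)
obs 8: x=2 → posterior Inverse-Gamma(19/3, 361/8)
obs 9: x=-4 → posterior Inverse-Gamma(41/6, 397/8)
obs 10: x=-1 → posterior Inverse-Gamma(22/3, 397/8)
obs 11: x=3 → posterior Inverse-Gamma(47/6, 461/8)
obs 12: x=-1 → posterior Inverse-Gamma(25/3, 461/8)

k = 7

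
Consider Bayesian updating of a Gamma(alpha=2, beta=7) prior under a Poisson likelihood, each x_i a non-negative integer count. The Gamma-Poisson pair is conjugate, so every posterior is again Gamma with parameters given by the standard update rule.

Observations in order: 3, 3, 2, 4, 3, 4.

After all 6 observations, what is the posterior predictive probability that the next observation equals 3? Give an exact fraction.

62507325855582949354216489/459171385773962990964441088

obs 1: x=3 → posterior Gamma(5, 8)
obs 2: x=3 → posterior Gamma(8, 9)
obs 3: x=2 → posterior Gamma(10, 10)
obs 4: x=4 → posterior Gamma(14, 11)
obs 5: x=3 → posterior Gamma(17, 12)
obs 6: x=4 → posterior Gamma(21, 13)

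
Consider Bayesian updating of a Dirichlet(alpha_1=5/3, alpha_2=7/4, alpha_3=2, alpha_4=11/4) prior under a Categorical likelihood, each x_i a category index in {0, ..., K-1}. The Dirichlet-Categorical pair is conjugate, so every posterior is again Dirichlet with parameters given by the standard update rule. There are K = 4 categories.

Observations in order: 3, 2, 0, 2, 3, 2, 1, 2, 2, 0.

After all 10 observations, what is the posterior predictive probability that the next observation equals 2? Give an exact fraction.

obs 1: x=3 → posterior Dirichlet(5/3, 7/4, 2, 15/4)
obs 2: x=2 → posterior Dirichlet(5/3, 7/4, 3, 15/4)
obs 3: x=0 → posterior Dirichlet(8/3, 7/4, 3, 15/4)
obs 4: x=2 → posterior Dirichlet(8/3, 7/4, 4, 15/4)
obs 5: x=3 → posterior Dirichlet(8/3, 7/4, 4, 19/4)
obs 6: x=2 → posterior Dirichlet(8/3, 7/4, 5, 19/4)
obs 7: x=1 → posterior Dirichlet(8/3, 11/4, 5, 19/4)
obs 8: x=2 → posterior Dirichlet(8/3, 11/4, 6, 19/4)
obs 9: x=2 → posterior Dirichlet(8/3, 11/4, 7, 19/4)
obs 10: x=0 → posterior Dirichlet(11/3, 11/4, 7, 19/4)

42/109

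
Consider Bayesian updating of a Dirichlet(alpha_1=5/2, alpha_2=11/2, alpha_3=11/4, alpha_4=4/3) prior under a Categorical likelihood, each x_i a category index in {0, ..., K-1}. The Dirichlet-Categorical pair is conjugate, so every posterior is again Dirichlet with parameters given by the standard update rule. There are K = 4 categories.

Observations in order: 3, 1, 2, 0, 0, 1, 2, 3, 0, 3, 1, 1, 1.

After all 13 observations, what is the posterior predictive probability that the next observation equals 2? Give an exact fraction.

obs 1: x=3 → posterior Dirichlet(5/2, 11/2, 11/4, 7/3)
obs 2: x=1 → posterior Dirichlet(5/2, 13/2, 11/4, 7/3)
obs 3: x=2 → posterior Dirichlet(5/2, 13/2, 15/4, 7/3)
obs 4: x=0 → posterior Dirichlet(7/2, 13/2, 15/4, 7/3)
obs 5: x=0 → posterior Dirichlet(9/2, 13/2, 15/4, 7/3)
obs 6: x=1 → posterior Dirichlet(9/2, 15/2, 15/4, 7/3)
obs 7: x=2 → posterior Dirichlet(9/2, 15/2, 19/4, 7/3)
obs 8: x=3 → posterior Dirichlet(9/2, 15/2, 19/4, 10/3)
obs 9: x=0 → posterior Dirichlet(11/2, 15/2, 19/4, 10/3)
obs 10: x=3 → posterior Dirichlet(11/2, 15/2, 19/4, 13/3)
obs 11: x=1 → posterior Dirichlet(11/2, 17/2, 19/4, 13/3)
obs 12: x=1 → posterior Dirichlet(11/2, 19/2, 19/4, 13/3)
obs 13: x=1 → posterior Dirichlet(11/2, 21/2, 19/4, 13/3)

57/301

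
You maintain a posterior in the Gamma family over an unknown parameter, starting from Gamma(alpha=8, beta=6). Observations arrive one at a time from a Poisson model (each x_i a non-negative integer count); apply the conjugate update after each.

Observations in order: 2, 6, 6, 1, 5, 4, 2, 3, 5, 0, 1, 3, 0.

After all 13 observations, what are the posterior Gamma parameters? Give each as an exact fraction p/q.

obs 1: x=2 → posterior Gamma(10, 7)
obs 2: x=6 → posterior Gamma(16, 8)
obs 3: x=6 → posterior Gamma(22, 9)
obs 4: x=1 → posterior Gamma(23, 10)
obs 5: x=5 → posterior Gamma(28, 11)
obs 6: x=4 → posterior Gamma(32, 12)
obs 7: x=2 → posterior Gamma(34, 13)
obs 8: x=3 → posterior Gamma(37, 14)
obs 9: x=5 → posterior Gamma(42, 15)
obs 10: x=0 → posterior Gamma(42, 16)
obs 11: x=1 → posterior Gamma(43, 17)
obs 12: x=3 → posterior Gamma(46, 18)
obs 13: x=0 → posterior Gamma(46, 19)

alpha=46, beta=19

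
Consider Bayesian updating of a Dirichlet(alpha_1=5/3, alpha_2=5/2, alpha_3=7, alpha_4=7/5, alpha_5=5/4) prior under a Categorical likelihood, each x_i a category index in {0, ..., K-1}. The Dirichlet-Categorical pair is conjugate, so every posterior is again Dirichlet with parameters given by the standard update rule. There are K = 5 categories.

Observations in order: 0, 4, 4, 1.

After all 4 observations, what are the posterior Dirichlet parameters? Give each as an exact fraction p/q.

alpha_1=8/3, alpha_2=7/2, alpha_3=7, alpha_4=7/5, alpha_5=13/4

obs 1: x=0 → posterior Dirichlet(8/3, 5/2, 7, 7/5, 5/4)
obs 2: x=4 → posterior Dirichlet(8/3, 5/2, 7, 7/5, 9/4)
obs 3: x=4 → posterior Dirichlet(8/3, 5/2, 7, 7/5, 13/4)
obs 4: x=1 → posterior Dirichlet(8/3, 7/2, 7, 7/5, 13/4)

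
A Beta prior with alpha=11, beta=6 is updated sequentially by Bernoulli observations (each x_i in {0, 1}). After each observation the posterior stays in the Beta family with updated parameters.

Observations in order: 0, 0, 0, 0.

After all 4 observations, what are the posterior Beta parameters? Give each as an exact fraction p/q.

obs 1: x=0 → posterior Beta(11, 7)
obs 2: x=0 → posterior Beta(11, 8)
obs 3: x=0 → posterior Beta(11, 9)
obs 4: x=0 → posterior Beta(11, 10)

alpha=11, beta=10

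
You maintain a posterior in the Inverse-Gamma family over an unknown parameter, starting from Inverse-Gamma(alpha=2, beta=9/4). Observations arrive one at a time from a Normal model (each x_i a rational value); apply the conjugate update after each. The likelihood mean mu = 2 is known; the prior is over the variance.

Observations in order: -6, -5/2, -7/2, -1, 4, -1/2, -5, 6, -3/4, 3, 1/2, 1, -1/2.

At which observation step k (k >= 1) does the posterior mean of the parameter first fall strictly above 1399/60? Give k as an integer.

obs 1: x=-6 → posterior Inverse-Gamma(5/2, 137/4)
obs 2: x=-5/2 → posterior Inverse-Gamma(3, 355/8)
obs 3: x=-7/2 → posterior Inverse-Gamma(7/2, 119/2)
obs 4: x=-1 → posterior Inverse-Gamma(4, 64)
obs 5: x=4 → posterior Inverse-Gamma(9/2, 66)
obs 6: x=-1/2 → posterior Inverse-Gamma(5, 553/8)
obs 7: x=-5 → posterior Inverse-Gamma(11/2, 749/8)
obs 8: x=6 → posterior Inverse-Gamma(6, 813/8)
obs 9: x=-3/4 → posterior Inverse-Gamma(13/2, 3373/32)
obs 10: x=3 → posterior Inverse-Gamma(7, 3389/32)
obs 11: x=1/2 → posterior Inverse-Gamma(15/2, 3425/32)
obs 12: x=1 → posterior Inverse-Gamma(8, 3441/32)
obs 13: x=-1/2 → posterior Inverse-Gamma(17/2, 3541/32)

k = 3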